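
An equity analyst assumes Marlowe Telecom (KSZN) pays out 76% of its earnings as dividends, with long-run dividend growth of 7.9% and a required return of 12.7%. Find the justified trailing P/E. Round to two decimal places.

17.08

Justified trailing P/E = b(1+g)/(r−g) = 0.76×(1+0.079)/(0.127−0.079) = 17.0842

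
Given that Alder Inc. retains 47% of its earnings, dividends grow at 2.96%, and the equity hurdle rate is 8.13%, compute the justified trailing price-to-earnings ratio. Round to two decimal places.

Payout ratio b = 1 − 0.47 = 0.53.
Justified trailing P/E = b(1+g)/(r−g) = 0.53×(1+0.0296)/(0.0813−0.0296) = 10.5549

10.55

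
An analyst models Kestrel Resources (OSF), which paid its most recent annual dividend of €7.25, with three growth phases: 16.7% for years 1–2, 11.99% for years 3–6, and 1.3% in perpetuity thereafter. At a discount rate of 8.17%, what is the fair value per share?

€196.06

Three-stage DDM. Project D₁…D_6; terminal Gordon value at t=6 with g = 0.013; discount at r = 0.0817.
D_1 = 8.4608
D_2 = 9.8737
D_3 = 11.0576
D_4 = 12.3834
D_5 = 13.8681
D_6 = 15.5309
TV_6 = 15.7328/(0.0817−0.013) = 229.0073
P₀ = Σ Dₜ/(1+r)ᵗ + TV_6/(1+r)^6 = 196.0594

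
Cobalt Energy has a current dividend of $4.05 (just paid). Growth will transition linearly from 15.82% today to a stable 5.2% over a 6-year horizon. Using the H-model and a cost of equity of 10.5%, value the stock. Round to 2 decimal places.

H-model: P₀ = D₀[(1+g_L) + H(g_S−g_L)]/(r−g_L), with H = 6/2 = 3.
P₀ = 4.05 × [(1+0.052) + 3×(0.1582−0.052)] / (0.105−0.052)
   = 4.05 × 1.3706 / 0.053 = 104.7345

$104.73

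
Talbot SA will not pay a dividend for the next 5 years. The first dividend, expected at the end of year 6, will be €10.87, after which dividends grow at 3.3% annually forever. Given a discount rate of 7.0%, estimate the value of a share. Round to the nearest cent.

€209.46

Deferred-dividend DDM. At t=5 the remaining stream is a growing perpetuity with first payment D_6 = 10.87.
V_5 = D_6/(r−g) = 10.87/(0.07−0.033) = 293.7838
P₀ = V_5/(1+r)^5 = 293.7838/(1+0.07)^5 = 209.4638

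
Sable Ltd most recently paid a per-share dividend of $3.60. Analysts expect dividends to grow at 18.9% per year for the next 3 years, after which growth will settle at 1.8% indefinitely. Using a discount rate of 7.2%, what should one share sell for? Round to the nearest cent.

$105.94

Two-stage DDM. Project D₁…D_3 at 0.189, terminal growth 0.018, discount at r = 0.072.
D_1 = 4.2804
D_2 = 5.0894
D_3 = 6.0513
Terminal value at t=3: TV = D_4/(r−g) = 6.1602/(0.072−0.018) = 114.0780
P₀ = 4.2804/(1+0.072)^1 + 5.0894/(1+0.072)^2 + 6.0513/(1+0.072)^3 + 114.0780/(1+0.072)^3 = 105.9351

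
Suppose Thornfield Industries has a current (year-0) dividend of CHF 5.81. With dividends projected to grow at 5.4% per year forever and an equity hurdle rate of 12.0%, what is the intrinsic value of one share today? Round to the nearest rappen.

CHF 92.78

Gordon growth model: P₀ = D₁/(r − g). D₁ = 5.81 × (1 + 0.054) = 6.1237.
P₀ = 6.1237 / (0.12 − 0.054) = 6.1237 / 0.066 = 92.7839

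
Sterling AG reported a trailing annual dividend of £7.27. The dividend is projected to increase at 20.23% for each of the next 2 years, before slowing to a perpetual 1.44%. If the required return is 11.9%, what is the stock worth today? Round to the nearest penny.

£97.60

Two-stage DDM. Project D₁…D_2 at 0.2023, terminal growth 0.0144, discount at r = 0.119.
D_1 = 8.7407
D_2 = 10.5090
Terminal value at t=2: TV = D_3/(r−g) = 10.6603/(0.119−0.0144) = 101.9149
P₀ = 8.7407/(1+0.119)^1 + 10.5090/(1+0.119)^2 + 101.9149/(1+0.119)^2 = 97.5951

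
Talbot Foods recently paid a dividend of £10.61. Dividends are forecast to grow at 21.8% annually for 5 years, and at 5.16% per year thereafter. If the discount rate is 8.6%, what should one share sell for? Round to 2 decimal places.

£651.39

Two-stage DDM. Project D₁…D_5 at 0.218, terminal growth 0.0516, discount at r = 0.086.
D_1 = 12.9230
D_2 = 15.7402
D_3 = 19.1716
D_4 = 23.3509
D_5 = 28.4415
Terminal value at t=5: TV = D_6/(r−g) = 29.9090/(0.086−0.0516) = 869.4487
P₀ = 12.9230/(1+0.086)^1 + 15.7402/(1+0.086)^2 + 19.1716/(1+0.086)^3 + 23.3509/(1+0.086)^4 + 28.4415/(1+0.086)^5 + 869.4487/(1+0.086)^5 = 651.3947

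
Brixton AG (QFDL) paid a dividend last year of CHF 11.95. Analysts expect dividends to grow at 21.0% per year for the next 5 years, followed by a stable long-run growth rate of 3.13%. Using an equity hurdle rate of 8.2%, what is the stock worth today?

CHF 509.75

Two-stage DDM. Project D₁…D_5 at 0.21, terminal growth 0.0313, discount at r = 0.082.
D_1 = 14.4595
D_2 = 17.4960
D_3 = 21.1702
D_4 = 25.6159
D_5 = 30.9952
Terminal value at t=5: TV = D_6/(r−g) = 31.9654/(0.082−0.0313) = 630.4807
P₀ = 14.4595/(1+0.082)^1 + 17.4960/(1+0.082)^2 + 21.1702/(1+0.082)^3 + 25.6159/(1+0.082)^4 + 30.9952/(1+0.082)^5 + 630.4807/(1+0.082)^5 = 509.7545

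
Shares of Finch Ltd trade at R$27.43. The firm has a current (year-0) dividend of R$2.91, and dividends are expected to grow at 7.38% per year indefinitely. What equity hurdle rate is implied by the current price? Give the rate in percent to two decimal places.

Rearranging the constant-growth DDM: r = D₁/P₀ + g.
D₁ = 2.91 × (1 + 0.0738) = 3.1248.
r = 3.1248 / 27.43 + 0.0738 = 0.11392 + 0.0738 = 0.18772

18.77%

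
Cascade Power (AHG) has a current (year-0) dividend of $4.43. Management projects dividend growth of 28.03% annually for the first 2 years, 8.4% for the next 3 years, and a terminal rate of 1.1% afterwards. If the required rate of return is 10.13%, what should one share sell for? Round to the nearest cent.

Three-stage DDM. Project D₁…D_5; terminal Gordon value at t=5 with g = 0.011; discount at r = 0.1013.
D_1 = 5.6717
D_2 = 7.2615
D_3 = 7.8715
D_4 = 8.5327
D_5 = 9.2494
TV_5 = 9.3512/(0.1013−0.011) = 103.5568
P₀ = Σ Dₜ/(1+r)ᵗ + TV_5/(1+r)^5 = 92.4620

$92.46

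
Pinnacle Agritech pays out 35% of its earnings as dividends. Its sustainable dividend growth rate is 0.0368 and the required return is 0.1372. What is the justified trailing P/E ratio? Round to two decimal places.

Justified trailing P/E = b(1+g)/(r−g) = 0.35×(1+0.0368)/(0.1372−0.0368) = 3.6143

3.61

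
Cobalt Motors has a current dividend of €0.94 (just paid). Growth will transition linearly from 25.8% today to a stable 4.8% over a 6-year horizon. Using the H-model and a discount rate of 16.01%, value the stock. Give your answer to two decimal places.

€14.07

H-model: P₀ = D₀[(1+g_L) + H(g_S−g_L)]/(r−g_L), with H = 6/2 = 3.
P₀ = 0.94 × [(1+0.048) + 3×(0.258−0.048)] / (0.1601−0.048)
   = 0.94 × 1.6780 / 0.1121 = 14.0707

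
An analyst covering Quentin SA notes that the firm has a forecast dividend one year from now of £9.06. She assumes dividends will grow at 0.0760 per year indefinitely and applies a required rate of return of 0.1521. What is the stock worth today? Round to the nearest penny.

Gordon growth model: P₀ = D₁/(r − g), with D₁ = 9.06 given directly.
P₀ = 9.0600 / (0.1521 − 0.076) = 9.0600 / 0.0761 = 119.0539

£119.05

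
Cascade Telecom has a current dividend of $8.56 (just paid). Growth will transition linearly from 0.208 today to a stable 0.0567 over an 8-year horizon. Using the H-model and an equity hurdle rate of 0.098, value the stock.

H-model: P₀ = D₀[(1+g_L) + H(g_S−g_L)]/(r−g_L), with H = 8/2 = 4.
P₀ = 8.56 × [(1+0.0567) + 4×(0.208−0.0567)] / (0.098−0.0567)
   = 8.56 × 1.6619 / 0.0413 = 344.4519

$344.45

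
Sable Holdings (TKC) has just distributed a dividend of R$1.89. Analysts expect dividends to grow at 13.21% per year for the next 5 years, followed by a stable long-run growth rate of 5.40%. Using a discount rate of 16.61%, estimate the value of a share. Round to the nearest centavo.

Two-stage DDM. Project D₁…D_5 at 0.1321, terminal growth 0.054, discount at r = 0.1661.
D_1 = 2.1397
D_2 = 2.4223
D_3 = 2.7423
D_4 = 3.1046
D_5 = 3.5147
Terminal value at t=5: TV = D_6/(r−g) = 3.7045/(0.1661−0.054) = 33.0461
P₀ = 2.1397/(1+0.1661)^1 + 2.4223/(1+0.1661)^2 + 2.7423/(1+0.1661)^3 + 3.1046/(1+0.1661)^4 + 3.5147/(1+0.1661)^5 + 33.0461/(1+0.1661)^5 = 23.9813

R$23.98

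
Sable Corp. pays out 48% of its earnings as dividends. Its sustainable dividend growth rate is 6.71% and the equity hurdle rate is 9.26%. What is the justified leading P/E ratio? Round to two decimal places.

18.82

Justified leading P/E = b/(r−g) = 0.48/(0.0926−0.0671) = 18.8235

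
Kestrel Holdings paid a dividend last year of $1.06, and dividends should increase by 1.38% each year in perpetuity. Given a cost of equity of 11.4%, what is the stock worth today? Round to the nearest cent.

$10.72

Gordon growth model: P₀ = D₁/(r − g). D₁ = 1.06 × (1 + 0.0138) = 1.0746.
P₀ = 1.0746 / (0.114 − 0.0138) = 1.0746 / 0.1002 = 10.7248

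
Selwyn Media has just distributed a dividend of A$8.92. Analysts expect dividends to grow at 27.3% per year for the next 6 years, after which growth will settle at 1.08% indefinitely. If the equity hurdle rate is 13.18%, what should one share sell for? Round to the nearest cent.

Two-stage DDM. Project D₁…D_6 at 0.273, terminal growth 0.0108, discount at r = 0.1318.
D_1 = 11.3552
D_2 = 14.4551
D_3 = 18.4014
D_4 = 23.4249
D_5 = 29.8199
D_6 = 37.9608
Terminal value at t=6: TV = D_7/(r−g) = 38.3708/(0.1318−0.0108) = 317.1138
P₀ = 11.3552/(1+0.1318)^1 + 14.4551/(1+0.1318)^2 + 18.4014/(1+0.1318)^3 + 23.4249/(1+0.1318)^4 + 29.8199/(1+0.1318)^5 + 37.9608/(1+0.1318)^6 + 317.1138/(1+0.1318)^6 = 233.2701

A$233.27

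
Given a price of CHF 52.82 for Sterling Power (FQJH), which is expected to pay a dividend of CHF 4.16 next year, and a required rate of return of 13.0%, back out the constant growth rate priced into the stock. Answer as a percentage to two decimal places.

From P₀ = D₁/(r − g), the implied growth is g = r − D₁/P₀.
g = 0.13 − 4.16/52.82 = 0.13 − 0.07876 = 0.05124

5.12%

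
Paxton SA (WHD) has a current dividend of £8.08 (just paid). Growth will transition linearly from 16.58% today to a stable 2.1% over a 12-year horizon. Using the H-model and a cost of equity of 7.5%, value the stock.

H-model: P₀ = D₀[(1+g_L) + H(g_S−g_L)]/(r−g_L), with H = 12/2 = 6.
P₀ = 8.08 × [(1+0.021) + 6×(0.1658−0.021)] / (0.075−0.021)
   = 8.08 × 1.8898 / 0.054 = 282.7701

£282.77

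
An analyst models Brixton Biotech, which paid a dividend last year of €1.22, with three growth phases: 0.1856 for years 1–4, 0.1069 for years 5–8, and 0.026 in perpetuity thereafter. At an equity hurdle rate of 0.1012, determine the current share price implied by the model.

€35.36

Three-stage DDM. Project D₁…D_8; terminal Gordon value at t=8 with g = 0.026; discount at r = 0.1012.
D_1 = 1.4464
D_2 = 1.7149
D_3 = 2.0332
D_4 = 2.4105
D_5 = 2.6682
D_6 = 2.9534
D_7 = 3.2692
D_8 = 3.6186
TV_8 = 3.7127/(0.1012−0.026) = 49.3714
P₀ = Σ Dₜ/(1+r)ᵗ + TV_8/(1+r)^8 = 35.3639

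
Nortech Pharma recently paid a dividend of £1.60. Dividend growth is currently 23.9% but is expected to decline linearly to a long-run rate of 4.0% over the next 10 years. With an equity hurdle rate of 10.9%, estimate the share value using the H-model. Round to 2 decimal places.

£47.19

H-model: P₀ = D₀[(1+g_L) + H(g_S−g_L)]/(r−g_L), with H = 10/2 = 5.
P₀ = 1.60 × [(1+0.04) + 5×(0.239−0.04)] / (0.109−0.04)
   = 1.60 × 2.0350 / 0.069 = 47.1884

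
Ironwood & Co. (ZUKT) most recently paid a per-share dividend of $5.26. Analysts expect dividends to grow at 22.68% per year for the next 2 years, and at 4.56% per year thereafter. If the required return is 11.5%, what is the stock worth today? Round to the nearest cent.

Two-stage DDM. Project D₁…D_2 at 0.2268, terminal growth 0.0456, discount at r = 0.115.
D_1 = 6.4530
D_2 = 7.9165
Terminal value at t=2: TV = D_3/(r−g) = 8.2775/(0.115−0.0456) = 119.2722
P₀ = 6.4530/(1+0.115)^1 + 7.9165/(1+0.115)^2 + 119.2722/(1+0.115)^2 = 108.0929

$108.09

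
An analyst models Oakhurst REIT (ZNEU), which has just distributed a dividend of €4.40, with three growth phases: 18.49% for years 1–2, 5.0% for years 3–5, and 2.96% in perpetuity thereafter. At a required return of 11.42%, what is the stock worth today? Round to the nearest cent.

Three-stage DDM. Project D₁…D_5; terminal Gordon value at t=5 with g = 0.0296; discount at r = 0.1142.
D_1 = 5.2136
D_2 = 6.1775
D_3 = 6.4864
D_4 = 6.8107
D_5 = 7.1513
TV_5 = 7.3630/(0.1142−0.0296) = 87.0326
P₀ = Σ Dₜ/(1+r)ᵗ + TV_5/(1+r)^5 = 73.6119

€73.61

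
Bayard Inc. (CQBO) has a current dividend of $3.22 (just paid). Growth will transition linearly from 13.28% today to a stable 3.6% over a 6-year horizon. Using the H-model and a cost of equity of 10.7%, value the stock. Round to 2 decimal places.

H-model: P₀ = D₀[(1+g_L) + H(g_S−g_L)]/(r−g_L), with H = 6/2 = 3.
P₀ = 3.22 × [(1+0.036) + 3×(0.1328−0.036)] / (0.107−0.036)
   = 3.22 × 1.3264 / 0.071 = 60.1550

$60.16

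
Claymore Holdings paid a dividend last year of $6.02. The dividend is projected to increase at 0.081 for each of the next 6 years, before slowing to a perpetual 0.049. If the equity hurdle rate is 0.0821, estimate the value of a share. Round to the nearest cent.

$225.62

Two-stage DDM. Project D₁…D_6 at 0.081, terminal growth 0.049, discount at r = 0.0821.
D_1 = 6.5076
D_2 = 7.0347
D_3 = 7.6046
D_4 = 8.2205
D_5 = 8.8864
D_6 = 9.6062
Terminal value at t=6: TV = D_7/(r−g) = 10.0769/(0.0821−0.049) = 304.4375
P₀ = 6.5076/(1+0.0821)^1 + 7.0347/(1+0.0821)^2 + 7.6046/(1+0.0821)^3 + 8.2205/(1+0.0821)^4 + 8.8864/(1+0.0821)^5 + 9.6062/(1+0.0821)^6 + 304.4375/(1+0.0821)^6 = 225.6159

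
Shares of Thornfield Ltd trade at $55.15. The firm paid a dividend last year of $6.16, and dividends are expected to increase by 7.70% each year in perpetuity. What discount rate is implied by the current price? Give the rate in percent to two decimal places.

19.73%

Rearranging the constant-growth DDM: r = D₁/P₀ + g.
D₁ = 6.16 × (1 + 0.077) = 6.6343.
r = 6.6343 / 55.15 + 0.077 = 0.12030 + 0.077 = 0.19730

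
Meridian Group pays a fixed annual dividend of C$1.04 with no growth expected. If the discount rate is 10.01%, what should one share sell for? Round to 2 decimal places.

C$10.39

Zero-growth DDM (perpetuity): P₀ = D/r = 1.04 / 0.1001 = 10.3896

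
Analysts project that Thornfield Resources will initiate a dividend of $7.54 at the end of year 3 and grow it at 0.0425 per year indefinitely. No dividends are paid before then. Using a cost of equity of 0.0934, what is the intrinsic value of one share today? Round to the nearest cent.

Deferred-dividend DDM. At t=2 the remaining stream is a growing perpetuity with first payment D_3 = 7.54.
V_2 = D_3/(r−g) = 7.54/(0.0934−0.0425) = 148.1336
P₀ = V_2/(1+r)^2 = 148.1336/(1+0.0934)^2 = 123.9069

$123.91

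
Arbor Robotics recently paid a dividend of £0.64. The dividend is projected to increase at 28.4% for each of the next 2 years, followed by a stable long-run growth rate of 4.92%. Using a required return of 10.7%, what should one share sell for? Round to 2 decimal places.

£17.23

Two-stage DDM. Project D₁…D_2 at 0.284, terminal growth 0.0492, discount at r = 0.107.
D_1 = 0.8218
D_2 = 1.0551
Terminal value at t=2: TV = D_3/(r−g) = 1.1071/(0.107−0.0492) = 19.1532
P₀ = 0.8218/(1+0.107)^1 + 1.0551/(1+0.107)^2 + 19.1532/(1+0.107)^2 = 17.2329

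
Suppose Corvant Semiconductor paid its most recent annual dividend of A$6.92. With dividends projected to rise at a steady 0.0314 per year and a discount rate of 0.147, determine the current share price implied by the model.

Gordon growth model: P₀ = D₁/(r − g). D₁ = 6.92 × (1 + 0.0314) = 7.1373.
P₀ = 7.1373 / (0.147 − 0.0314) = 7.1373 / 0.1156 = 61.7412

A$61.74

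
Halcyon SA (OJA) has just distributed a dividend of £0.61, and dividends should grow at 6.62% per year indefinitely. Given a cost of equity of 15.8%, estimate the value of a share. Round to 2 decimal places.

£7.08

Gordon growth model: P₀ = D₁/(r − g). D₁ = 0.61 × (1 + 0.0662) = 0.6504.
P₀ = 0.6504 / (0.158 − 0.0662) = 0.6504 / 0.0918 = 7.0848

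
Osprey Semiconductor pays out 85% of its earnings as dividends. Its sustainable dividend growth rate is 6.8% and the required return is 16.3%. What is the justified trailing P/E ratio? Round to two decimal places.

Justified trailing P/E = b(1+g)/(r−g) = 0.85×(1+0.068)/(0.163−0.068) = 9.5558

9.56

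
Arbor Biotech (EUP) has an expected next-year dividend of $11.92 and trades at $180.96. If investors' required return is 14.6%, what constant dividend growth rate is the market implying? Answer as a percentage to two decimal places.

8.01%

From P₀ = D₁/(r − g), the implied growth is g = r − D₁/P₀.
g = 0.146 − 11.92/180.96 = 0.146 − 0.06587 = 0.08013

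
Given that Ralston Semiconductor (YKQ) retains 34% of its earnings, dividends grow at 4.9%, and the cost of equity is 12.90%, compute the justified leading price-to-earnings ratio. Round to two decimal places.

8.25

Payout ratio b = 1 − 0.34 = 0.66.
Justified leading P/E = b/(r−g) = 0.66/(0.129−0.049) = 8.2500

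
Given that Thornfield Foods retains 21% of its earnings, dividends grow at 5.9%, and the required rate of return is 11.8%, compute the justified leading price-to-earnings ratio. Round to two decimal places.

13.39

Payout ratio b = 1 − 0.21 = 0.79.
Justified leading P/E = b/(r−g) = 0.79/(0.118−0.059) = 13.3898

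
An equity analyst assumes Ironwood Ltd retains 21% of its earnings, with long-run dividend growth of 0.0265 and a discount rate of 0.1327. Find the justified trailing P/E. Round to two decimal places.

Payout ratio b = 1 − 0.21 = 0.79.
Justified trailing P/E = b(1+g)/(r−g) = 0.79×(1+0.0265)/(0.1327−0.0265) = 7.6359

7.64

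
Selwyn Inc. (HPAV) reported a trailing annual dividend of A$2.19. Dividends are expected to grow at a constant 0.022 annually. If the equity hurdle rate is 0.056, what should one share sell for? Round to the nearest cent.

Gordon growth model: P₀ = D₁/(r − g). D₁ = 2.19 × (1 + 0.022) = 2.2382.
P₀ = 2.2382 / (0.056 − 0.022) = 2.2382 / 0.034 = 65.8288

A$65.83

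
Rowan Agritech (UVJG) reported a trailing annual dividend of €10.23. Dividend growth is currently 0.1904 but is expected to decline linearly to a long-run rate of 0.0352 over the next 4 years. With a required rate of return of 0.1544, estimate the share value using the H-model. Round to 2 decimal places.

H-model: P₀ = D₀[(1+g_L) + H(g_S−g_L)]/(r−g_L), with H = 4/2 = 2.
P₀ = 10.23 × [(1+0.0352) + 2×(0.1904−0.0352)] / (0.1544−0.0352)
   = 10.23 × 1.3456 / 0.1192 = 115.4823

€115.48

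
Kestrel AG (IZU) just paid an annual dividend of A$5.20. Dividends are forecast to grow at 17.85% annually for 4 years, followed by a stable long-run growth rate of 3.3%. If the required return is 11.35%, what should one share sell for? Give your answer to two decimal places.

Two-stage DDM. Project D₁…D_4 at 0.1785, terminal growth 0.033, discount at r = 0.1135.
D_1 = 6.1282
D_2 = 7.2221
D_3 = 8.5112
D_4 = 10.0305
Terminal value at t=4: TV = D_5/(r−g) = 10.3615/(0.1135−0.033) = 128.7141
P₀ = 6.1282/(1+0.1135)^1 + 7.2221/(1+0.1135)^2 + 8.5112/(1+0.1135)^3 + 10.0305/(1+0.1135)^4 + 128.7141/(1+0.1135)^4 = 107.7448

A$107.74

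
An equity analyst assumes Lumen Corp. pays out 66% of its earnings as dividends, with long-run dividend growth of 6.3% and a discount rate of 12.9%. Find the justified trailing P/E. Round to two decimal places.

10.63

Justified trailing P/E = b(1+g)/(r−g) = 0.66×(1+0.063)/(0.129−0.063) = 10.6300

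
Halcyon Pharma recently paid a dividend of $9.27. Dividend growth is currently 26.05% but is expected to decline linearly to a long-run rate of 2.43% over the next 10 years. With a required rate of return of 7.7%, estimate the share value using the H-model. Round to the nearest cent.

H-model: P₀ = D₀[(1+g_L) + H(g_S−g_L)]/(r−g_L), with H = 10/2 = 5.
P₀ = 9.27 × [(1+0.0243) + 5×(0.2605−0.0243)] / (0.077−0.0243)
   = 9.27 × 2.2053 / 0.0527 = 387.9152

$387.92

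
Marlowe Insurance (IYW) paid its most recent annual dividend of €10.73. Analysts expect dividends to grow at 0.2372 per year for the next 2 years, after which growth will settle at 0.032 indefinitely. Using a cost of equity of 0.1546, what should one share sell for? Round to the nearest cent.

Two-stage DDM. Project D₁…D_2 at 0.2372, terminal growth 0.032, discount at r = 0.1546.
D_1 = 13.2752
D_2 = 16.4240
Terminal value at t=2: TV = D_3/(r−g) = 16.9496/(0.1546−0.032) = 138.2512
P₀ = 13.2752/(1+0.1546)^1 + 16.4240/(1+0.1546)^2 + 138.2512/(1+0.1546)^2 = 127.5242

€127.52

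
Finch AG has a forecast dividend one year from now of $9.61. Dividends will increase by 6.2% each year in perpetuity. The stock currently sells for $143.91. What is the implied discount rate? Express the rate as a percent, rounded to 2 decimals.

12.88%

Rearranging the constant-growth DDM: r = D₁/P₀ + g.
r = 9.6100 / 143.91 + 0.062 = 0.06678 + 0.062 = 0.12878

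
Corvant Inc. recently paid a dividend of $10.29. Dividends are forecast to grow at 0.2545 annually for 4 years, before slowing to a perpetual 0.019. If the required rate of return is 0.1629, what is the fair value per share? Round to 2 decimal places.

Two-stage DDM. Project D₁…D_4 at 0.2545, terminal growth 0.019, discount at r = 0.1629.
D_1 = 12.9088
D_2 = 16.1941
D_3 = 20.3155
D_4 = 25.4858
Terminal value at t=4: TV = D_5/(r−g) = 25.9700/(0.1629−0.019) = 180.4727
P₀ = 12.9088/(1+0.1629)^1 + 16.1941/(1+0.1629)^2 + 20.3155/(1+0.1629)^3 + 25.4858/(1+0.1629)^4 + 180.4727/(1+0.1629)^4 = 148.6122

$148.61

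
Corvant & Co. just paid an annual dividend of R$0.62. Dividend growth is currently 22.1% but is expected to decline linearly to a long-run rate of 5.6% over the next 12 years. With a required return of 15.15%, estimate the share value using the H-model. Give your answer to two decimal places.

H-model: P₀ = D₀[(1+g_L) + H(g_S−g_L)]/(r−g_L), with H = 12/2 = 6.
P₀ = 0.62 × [(1+0.056) + 6×(0.221−0.056)] / (0.1515−0.056)
   = 0.62 × 2.0460 / 0.0955 = 13.2829

R$13.28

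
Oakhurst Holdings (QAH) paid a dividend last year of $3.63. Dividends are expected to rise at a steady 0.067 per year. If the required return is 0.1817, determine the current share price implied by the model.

Gordon growth model: P₀ = D₁/(r − g). D₁ = 3.63 × (1 + 0.067) = 3.8732.
P₀ = 3.8732 / (0.1817 − 0.067) = 3.8732 / 0.1147 = 33.7682

$33.77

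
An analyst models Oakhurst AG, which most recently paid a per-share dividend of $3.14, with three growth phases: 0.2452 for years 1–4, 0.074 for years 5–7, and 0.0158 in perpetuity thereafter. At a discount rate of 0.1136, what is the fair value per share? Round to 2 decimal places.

Three-stage DDM. Project D₁…D_7; terminal Gordon value at t=7 with g = 0.0158; discount at r = 0.1136.
D_1 = 3.9099
D_2 = 4.8686
D_3 = 6.0624
D_4 = 7.5489
D_5 = 8.1076
D_6 = 8.7075
D_7 = 9.3519
TV_7 = 9.4996/(0.1136−0.0158) = 97.1333
P₀ = Σ Dₜ/(1+r)ᵗ + TV_7/(1+r)^7 = 76.1758

$76.18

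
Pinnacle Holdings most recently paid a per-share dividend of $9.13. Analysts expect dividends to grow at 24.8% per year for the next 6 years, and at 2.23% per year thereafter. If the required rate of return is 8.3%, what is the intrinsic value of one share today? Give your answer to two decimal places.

$452.71

Two-stage DDM. Project D₁…D_6 at 0.248, terminal growth 0.0223, discount at r = 0.083.
D_1 = 11.3942
D_2 = 14.2200
D_3 = 17.7466
D_4 = 22.1477
D_5 = 27.6404
D_6 = 34.4952
Terminal value at t=6: TV = D_7/(r−g) = 35.2644/(0.083−0.0223) = 580.9623
P₀ = 11.3942/(1+0.083)^1 + 14.2200/(1+0.083)^2 + 17.7466/(1+0.083)^3 + 22.1477/(1+0.083)^4 + 27.6404/(1+0.083)^5 + 34.4952/(1+0.083)^6 + 580.9623/(1+0.083)^6 = 452.7090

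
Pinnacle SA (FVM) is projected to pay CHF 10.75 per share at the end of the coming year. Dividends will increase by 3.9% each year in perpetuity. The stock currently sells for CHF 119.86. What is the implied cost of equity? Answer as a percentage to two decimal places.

Rearranging the constant-growth DDM: r = D₁/P₀ + g.
r = 10.7500 / 119.86 + 0.039 = 0.08969 + 0.039 = 0.12869

12.87%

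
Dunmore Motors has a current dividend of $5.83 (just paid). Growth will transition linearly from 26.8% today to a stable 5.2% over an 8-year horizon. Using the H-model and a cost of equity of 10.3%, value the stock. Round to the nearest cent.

$219.03

H-model: P₀ = D₀[(1+g_L) + H(g_S−g_L)]/(r−g_L), with H = 8/2 = 4.
P₀ = 5.83 × [(1+0.052) + 4×(0.268−0.052)] / (0.103−0.052)
   = 5.83 × 1.9160 / 0.051 = 219.0251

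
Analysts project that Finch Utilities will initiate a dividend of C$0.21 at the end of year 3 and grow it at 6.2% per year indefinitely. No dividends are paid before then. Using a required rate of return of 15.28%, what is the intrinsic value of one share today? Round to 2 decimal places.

Deferred-dividend DDM. At t=2 the remaining stream is a growing perpetuity with first payment D_3 = 0.21.
V_2 = D_3/(r−g) = 0.21/(0.1528−0.062) = 2.3128
P₀ = V_2/(1+r)^2 = 2.3128/(1+0.1528)^2 = 1.7403

C$1.74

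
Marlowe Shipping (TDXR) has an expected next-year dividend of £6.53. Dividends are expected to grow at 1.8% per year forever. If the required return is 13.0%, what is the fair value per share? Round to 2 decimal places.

£58.30

Gordon growth model: P₀ = D₁/(r − g), with D₁ = 6.53 given directly.
P₀ = 6.5300 / (0.13 − 0.018) = 6.5300 / 0.112 = 58.3036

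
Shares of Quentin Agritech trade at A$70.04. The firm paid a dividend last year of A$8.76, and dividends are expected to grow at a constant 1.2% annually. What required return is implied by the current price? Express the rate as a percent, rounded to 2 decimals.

13.86%

Rearranging the constant-growth DDM: r = D₁/P₀ + g.
D₁ = 8.76 × (1 + 0.012) = 8.8651.
r = 8.8651 / 70.04 + 0.012 = 0.12657 + 0.012 = 0.13857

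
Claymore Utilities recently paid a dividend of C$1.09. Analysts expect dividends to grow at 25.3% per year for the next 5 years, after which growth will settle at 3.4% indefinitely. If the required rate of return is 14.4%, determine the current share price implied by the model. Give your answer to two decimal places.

C$23.37

Two-stage DDM. Project D₁…D_5 at 0.253, terminal growth 0.034, discount at r = 0.144.
D_1 = 1.3658
D_2 = 1.7113
D_3 = 2.1443
D_4 = 2.6868
D_5 = 3.3665
Terminal value at t=5: TV = D_6/(r−g) = 3.4810/(0.144−0.034) = 31.6453
P₀ = 1.3658/(1+0.144)^1 + 1.7113/(1+0.144)^2 + 2.1443/(1+0.144)^3 + 2.6868/(1+0.144)^4 + 3.3665/(1+0.144)^5 + 31.6453/(1+0.144)^5 = 23.3707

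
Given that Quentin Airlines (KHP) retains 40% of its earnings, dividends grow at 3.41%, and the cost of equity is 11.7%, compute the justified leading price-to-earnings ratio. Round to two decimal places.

7.24

Payout ratio b = 1 − 0.40 = 0.60.
Justified leading P/E = b/(r−g) = 0.60/(0.117−0.0341) = 7.2376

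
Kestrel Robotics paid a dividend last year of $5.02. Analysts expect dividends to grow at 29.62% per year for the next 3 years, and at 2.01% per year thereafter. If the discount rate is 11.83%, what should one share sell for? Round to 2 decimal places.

Two-stage DDM. Project D₁…D_3 at 0.2962, terminal growth 0.0201, discount at r = 0.1183.
D_1 = 6.5069
D_2 = 8.4343
D_3 = 10.9325
Terminal value at t=3: TV = D_4/(r−g) = 11.1523/(0.1183−0.0201) = 113.5667
P₀ = 6.5069/(1+0.1183)^1 + 8.4343/(1+0.1183)^2 + 10.9325/(1+0.1183)^3 + 113.5667/(1+0.1183)^3 = 101.5836

$101.58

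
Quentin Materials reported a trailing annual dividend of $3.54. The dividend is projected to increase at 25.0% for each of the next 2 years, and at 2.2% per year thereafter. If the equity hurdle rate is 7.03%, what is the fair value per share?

Two-stage DDM. Project D₁…D_2 at 0.25, terminal growth 0.022, discount at r = 0.0703.
D_1 = 4.4250
D_2 = 5.5312
Terminal value at t=2: TV = D_3/(r−g) = 5.6529/(0.0703−0.022) = 117.0380
P₀ = 4.4250/(1+0.0703)^1 + 5.5312/(1+0.0703)^2 + 117.0380/(1+0.0703)^2 = 111.1311

$111.13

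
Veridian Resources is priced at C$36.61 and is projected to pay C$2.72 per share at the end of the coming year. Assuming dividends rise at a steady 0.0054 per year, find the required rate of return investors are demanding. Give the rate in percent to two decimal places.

Rearranging the constant-growth DDM: r = D₁/P₀ + g.
r = 2.7200 / 36.61 + 0.0054 = 0.07430 + 0.0054 = 0.07970

7.97%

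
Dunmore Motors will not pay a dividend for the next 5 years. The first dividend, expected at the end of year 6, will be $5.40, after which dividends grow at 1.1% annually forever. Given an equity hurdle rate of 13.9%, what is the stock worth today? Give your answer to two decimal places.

$22.01

Deferred-dividend DDM. At t=5 the remaining stream is a growing perpetuity with first payment D_6 = 5.40.
V_5 = D_6/(r−g) = 5.40/(0.139−0.011) = 42.1875
P₀ = V_5/(1+r)^5 = 42.1875/(1+0.139)^5 = 22.0072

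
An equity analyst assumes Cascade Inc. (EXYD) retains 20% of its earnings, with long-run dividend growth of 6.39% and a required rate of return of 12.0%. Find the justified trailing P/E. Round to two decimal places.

15.17

Payout ratio b = 1 − 0.20 = 0.80.
Justified trailing P/E = b(1+g)/(r−g) = 0.80×(1+0.0639)/(0.12−0.0639) = 15.1715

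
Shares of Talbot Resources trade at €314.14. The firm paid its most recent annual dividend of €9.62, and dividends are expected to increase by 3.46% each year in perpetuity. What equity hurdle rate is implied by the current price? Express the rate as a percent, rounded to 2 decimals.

6.63%

Rearranging the constant-growth DDM: r = D₁/P₀ + g.
D₁ = 9.62 × (1 + 0.0346) = 9.9529.
r = 9.9529 / 314.14 + 0.0346 = 0.03168 + 0.0346 = 0.06628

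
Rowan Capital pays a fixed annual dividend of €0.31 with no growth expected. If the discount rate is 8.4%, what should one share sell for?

€3.69

Zero-growth DDM (perpetuity): P₀ = D/r = 0.31 / 0.084 = 3.6905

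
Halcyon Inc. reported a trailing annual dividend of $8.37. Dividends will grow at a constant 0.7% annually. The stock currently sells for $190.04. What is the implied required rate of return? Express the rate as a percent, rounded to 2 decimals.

5.14%

Rearranging the constant-growth DDM: r = D₁/P₀ + g.
D₁ = 8.37 × (1 + 0.007) = 8.4286.
r = 8.4286 / 190.04 + 0.007 = 0.04435 + 0.007 = 0.05135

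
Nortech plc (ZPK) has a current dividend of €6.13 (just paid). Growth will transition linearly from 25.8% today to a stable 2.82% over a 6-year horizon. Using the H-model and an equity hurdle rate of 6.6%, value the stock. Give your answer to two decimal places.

€278.54

H-model: P₀ = D₀[(1+g_L) + H(g_S−g_L)]/(r−g_L), with H = 6/2 = 3.
P₀ = 6.13 × [(1+0.0282) + 3×(0.258−0.0282)] / (0.066−0.0282)
   = 6.13 × 1.7176 / 0.0378 = 278.5420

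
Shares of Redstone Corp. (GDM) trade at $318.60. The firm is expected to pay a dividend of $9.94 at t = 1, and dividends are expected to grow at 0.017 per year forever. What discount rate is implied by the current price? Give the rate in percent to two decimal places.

Rearranging the constant-growth DDM: r = D₁/P₀ + g.
r = 9.9400 / 318.60 + 0.017 = 0.03120 + 0.017 = 0.04820

4.82%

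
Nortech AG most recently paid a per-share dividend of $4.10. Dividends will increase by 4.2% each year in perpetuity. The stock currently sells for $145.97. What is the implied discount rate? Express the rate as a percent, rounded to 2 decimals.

Rearranging the constant-growth DDM: r = D₁/P₀ + g.
D₁ = 4.10 × (1 + 0.042) = 4.2722.
r = 4.2722 / 145.97 + 0.042 = 0.02927 + 0.042 = 0.07127

7.13%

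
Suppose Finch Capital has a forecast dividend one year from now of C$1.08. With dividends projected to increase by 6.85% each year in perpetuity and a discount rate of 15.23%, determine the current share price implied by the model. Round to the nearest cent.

C$12.89

Gordon growth model: P₀ = D₁/(r − g), with D₁ = 1.08 given directly.
P₀ = 1.0800 / (0.1523 − 0.0685) = 1.0800 / 0.0838 = 12.8878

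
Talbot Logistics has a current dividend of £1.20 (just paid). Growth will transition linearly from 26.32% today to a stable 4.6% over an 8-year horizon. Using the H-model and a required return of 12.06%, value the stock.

£30.80

H-model: P₀ = D₀[(1+g_L) + H(g_S−g_L)]/(r−g_L), with H = 8/2 = 4.
P₀ = 1.20 × [(1+0.046) + 4×(0.2632−0.046)] / (0.1206−0.046)
   = 1.20 × 1.9148 / 0.0746 = 30.8011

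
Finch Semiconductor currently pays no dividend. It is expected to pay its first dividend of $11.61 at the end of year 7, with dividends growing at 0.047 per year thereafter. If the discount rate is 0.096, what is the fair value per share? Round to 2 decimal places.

Deferred-dividend DDM. At t=6 the remaining stream is a growing perpetuity with first payment D_7 = 11.61.
V_6 = D_7/(r−g) = 11.61/(0.096−0.047) = 236.9388
P₀ = V_6/(1+r)^6 = 236.9388/(1+0.096)^6 = 136.7014

$136.70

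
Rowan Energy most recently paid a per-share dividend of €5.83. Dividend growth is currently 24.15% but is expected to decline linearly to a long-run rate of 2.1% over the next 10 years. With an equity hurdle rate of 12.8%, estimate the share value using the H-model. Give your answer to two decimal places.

H-model: P₀ = D₀[(1+g_L) + H(g_S−g_L)]/(r−g_L), with H = 10/2 = 5.
P₀ = 5.83 × [(1+0.021) + 5×(0.2415−0.021)] / (0.128−0.021)
   = 5.83 × 2.1235 / 0.107 = 115.7010

€115.70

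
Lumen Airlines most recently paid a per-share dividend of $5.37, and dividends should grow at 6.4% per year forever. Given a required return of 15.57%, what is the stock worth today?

$62.31

Gordon growth model: P₀ = D₁/(r − g). D₁ = 5.37 × (1 + 0.064) = 5.7137.
P₀ = 5.7137 / (0.1557 − 0.064) = 5.7137 / 0.0917 = 62.3084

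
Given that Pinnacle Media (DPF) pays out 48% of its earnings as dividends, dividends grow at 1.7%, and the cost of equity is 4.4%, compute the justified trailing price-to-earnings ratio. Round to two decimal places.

Justified trailing P/E = b(1+g)/(r−g) = 0.48×(1+0.017)/(0.044−0.017) = 18.0800

18.08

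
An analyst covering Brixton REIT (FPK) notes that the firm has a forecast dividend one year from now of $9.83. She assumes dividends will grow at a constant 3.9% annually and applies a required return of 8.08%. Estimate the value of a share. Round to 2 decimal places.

Gordon growth model: P₀ = D₁/(r − g), with D₁ = 9.83 given directly.
P₀ = 9.8300 / (0.0808 − 0.039) = 9.8300 / 0.0418 = 235.1675

$235.17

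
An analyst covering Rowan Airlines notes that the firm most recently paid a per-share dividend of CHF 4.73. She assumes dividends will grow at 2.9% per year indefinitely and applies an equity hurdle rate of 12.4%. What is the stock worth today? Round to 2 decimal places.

CHF 51.23

Gordon growth model: P₀ = D₁/(r − g). D₁ = 4.73 × (1 + 0.029) = 4.8672.
P₀ = 4.8672 / (0.124 − 0.029) = 4.8672 / 0.095 = 51.2334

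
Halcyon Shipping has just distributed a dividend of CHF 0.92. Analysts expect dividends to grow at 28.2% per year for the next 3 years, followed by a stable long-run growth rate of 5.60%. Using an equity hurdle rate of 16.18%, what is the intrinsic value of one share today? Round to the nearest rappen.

CHF 15.71

Two-stage DDM. Project D₁…D_3 at 0.282, terminal growth 0.056, discount at r = 0.1618.
D_1 = 1.1794
D_2 = 1.5120
D_3 = 1.9384
Terminal value at t=3: TV = D_4/(r−g) = 2.0470/(0.1618−0.056) = 19.3477
P₀ = 1.1794/(1+0.1618)^1 + 1.5120/(1+0.1618)^2 + 1.9384/(1+0.1618)^3 + 19.3477/(1+0.1618)^3 = 15.7093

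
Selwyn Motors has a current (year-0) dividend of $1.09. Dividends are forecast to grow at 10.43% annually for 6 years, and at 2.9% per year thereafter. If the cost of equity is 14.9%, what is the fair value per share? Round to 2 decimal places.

$13.07

Two-stage DDM. Project D₁…D_6 at 0.1043, terminal growth 0.029, discount at r = 0.149.
D_1 = 1.2037
D_2 = 1.3292
D_3 = 1.4679
D_4 = 1.6210
D_5 = 1.7900
D_6 = 1.9767
Terminal value at t=6: TV = D_7/(r−g) = 2.0341/(0.149−0.029) = 16.9505
P₀ = 1.2037/(1+0.149)^1 + 1.3292/(1+0.149)^2 + 1.4679/(1+0.149)^3 + 1.6210/(1+0.149)^4 + 1.7900/(1+0.149)^5 + 1.9767/(1+0.149)^6 + 16.9505/(1+0.149)^6 = 13.0716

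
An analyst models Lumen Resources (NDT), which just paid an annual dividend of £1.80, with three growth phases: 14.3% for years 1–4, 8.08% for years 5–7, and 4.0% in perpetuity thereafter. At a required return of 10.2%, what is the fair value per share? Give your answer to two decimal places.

Three-stage DDM. Project D₁…D_7; terminal Gordon value at t=7 with g = 0.04; discount at r = 0.102.
D_1 = 2.0574
D_2 = 2.3516
D_3 = 2.6879
D_4 = 3.0723
D_5 = 3.3205
D_6 = 3.5888
D_7 = 3.8788
TV_7 = 4.0339/(0.102−0.04) = 65.0631
P₀ = Σ Dₜ/(1+r)ᵗ + TV_7/(1+r)^7 = 46.8731

£46.87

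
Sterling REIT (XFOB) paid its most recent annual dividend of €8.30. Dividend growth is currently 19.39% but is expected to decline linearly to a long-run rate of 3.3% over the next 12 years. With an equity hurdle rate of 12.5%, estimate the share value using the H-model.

H-model: P₀ = D₀[(1+g_L) + H(g_S−g_L)]/(r−g_L), with H = 12/2 = 6.
P₀ = 8.30 × [(1+0.033) + 6×(0.1939−0.033)] / (0.125−0.033)
   = 8.30 × 1.9984 / 0.092 = 180.2904

€180.29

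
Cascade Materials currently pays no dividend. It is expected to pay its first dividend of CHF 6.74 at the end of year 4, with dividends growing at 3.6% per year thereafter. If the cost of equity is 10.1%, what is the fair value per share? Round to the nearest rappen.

CHF 77.69

Deferred-dividend DDM. At t=3 the remaining stream is a growing perpetuity with first payment D_4 = 6.74.
V_3 = D_4/(r−g) = 6.74/(0.101−0.036) = 103.6923
P₀ = V_3/(1+r)^3 = 103.6923/(1+0.101)^3 = 77.6935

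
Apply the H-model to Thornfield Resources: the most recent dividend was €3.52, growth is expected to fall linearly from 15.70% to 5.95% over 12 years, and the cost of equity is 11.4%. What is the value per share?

€106.21

H-model: P₀ = D₀[(1+g_L) + H(g_S−g_L)]/(r−g_L), with H = 12/2 = 6.
P₀ = 3.52 × [(1+0.0595) + 6×(0.157−0.0595)] / (0.114−0.0595)
   = 3.52 × 1.6445 / 0.0545 = 106.2136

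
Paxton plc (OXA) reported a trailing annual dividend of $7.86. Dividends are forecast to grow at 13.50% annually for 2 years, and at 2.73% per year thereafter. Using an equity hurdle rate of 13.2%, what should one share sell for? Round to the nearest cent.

Two-stage DDM. Project D₁…D_2 at 0.135, terminal growth 0.0273, discount at r = 0.132.
D_1 = 8.9211
D_2 = 10.1254
Terminal value at t=2: TV = D_3/(r−g) = 10.4019/(0.132−0.0273) = 99.3493
P₀ = 8.9211/(1+0.132)^1 + 10.1254/(1+0.132)^2 + 99.3493/(1+0.132)^2 = 93.3129

$93.31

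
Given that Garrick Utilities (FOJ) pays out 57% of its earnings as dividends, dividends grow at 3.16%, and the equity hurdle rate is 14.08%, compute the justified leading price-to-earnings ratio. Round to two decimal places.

5.22

Justified leading P/E = b/(r−g) = 0.57/(0.1408−0.0316) = 5.2198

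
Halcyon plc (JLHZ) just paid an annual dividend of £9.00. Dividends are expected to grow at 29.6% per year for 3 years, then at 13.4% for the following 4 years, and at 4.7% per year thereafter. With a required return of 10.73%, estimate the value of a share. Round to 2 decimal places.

£374.18

Three-stage DDM. Project D₁…D_7; terminal Gordon value at t=7 with g = 0.047; discount at r = 0.1073.
D_1 = 11.6640
D_2 = 15.1165
D_3 = 19.5910
D_4 = 22.2162
D_5 = 25.1932
D_6 = 28.5691
D_7 = 32.3974
TV_7 = 33.9200/(0.1073−0.047) = 562.5215
P₀ = Σ Dₜ/(1+r)ᵗ + TV_7/(1+r)^7 = 374.1779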